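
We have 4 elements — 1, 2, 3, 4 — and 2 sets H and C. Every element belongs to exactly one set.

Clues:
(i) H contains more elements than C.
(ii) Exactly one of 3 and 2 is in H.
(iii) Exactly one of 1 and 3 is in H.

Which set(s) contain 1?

1: H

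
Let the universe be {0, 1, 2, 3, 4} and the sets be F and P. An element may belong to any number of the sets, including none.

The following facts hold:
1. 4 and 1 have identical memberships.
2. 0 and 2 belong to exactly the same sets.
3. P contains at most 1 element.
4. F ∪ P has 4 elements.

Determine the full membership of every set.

F = {0, 1, 2, 4}; P = {}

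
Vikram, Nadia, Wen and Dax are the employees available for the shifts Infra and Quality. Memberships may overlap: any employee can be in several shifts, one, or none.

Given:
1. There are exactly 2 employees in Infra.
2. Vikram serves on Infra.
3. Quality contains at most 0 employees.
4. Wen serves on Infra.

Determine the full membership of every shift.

From (2): Vikram ∈ Infra.
From (4): Wen ∈ Infra.
(1): Infra already has 2, so the rest are out.
(3): Quality already has 0, so the rest are out.

Infra = {Vikram, Wen}; Quality = {}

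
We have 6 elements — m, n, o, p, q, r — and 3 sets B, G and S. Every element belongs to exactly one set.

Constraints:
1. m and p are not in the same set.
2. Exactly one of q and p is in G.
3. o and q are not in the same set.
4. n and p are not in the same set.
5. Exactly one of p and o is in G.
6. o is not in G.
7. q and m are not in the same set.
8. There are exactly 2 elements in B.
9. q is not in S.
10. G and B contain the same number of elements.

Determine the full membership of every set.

B = {n, q}; G = {p, r}; S = {m, o}

From (6): o ∉ G.
From (9): q ∉ S.
(5) (exactly one): p ∈ G.
(1): m ∉ G.
(2) (exactly one): q ∉ G.
(4): n ∉ G.
Only one set left: q ∈ B.
(3): o ∉ B.
(7): m ∉ B.
Only one set left: m ∈ S.
Only one set left: o ∈ S.
Suppose n ∉ B: no assignment then satisfies all the clues, so n ∈ B.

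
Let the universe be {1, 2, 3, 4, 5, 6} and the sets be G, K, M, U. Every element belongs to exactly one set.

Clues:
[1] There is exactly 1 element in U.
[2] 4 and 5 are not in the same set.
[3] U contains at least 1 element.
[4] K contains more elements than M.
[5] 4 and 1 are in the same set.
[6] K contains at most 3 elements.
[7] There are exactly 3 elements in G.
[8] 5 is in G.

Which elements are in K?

K = {1, 4}

From (8): 5 ∈ G.
(2): 4 ∉ G.
(5): 1 matches 4: 1 ∉ G.
Suppose 1 ∉ K: no assignment then satisfies all the clues, so 1 ∈ K.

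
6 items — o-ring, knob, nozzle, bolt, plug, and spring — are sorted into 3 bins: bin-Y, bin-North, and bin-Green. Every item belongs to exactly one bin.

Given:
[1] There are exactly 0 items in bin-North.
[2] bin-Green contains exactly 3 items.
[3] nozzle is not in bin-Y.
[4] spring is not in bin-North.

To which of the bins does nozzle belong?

From (3): nozzle ∉ bin-Y.
From (4): spring ∉ bin-North.
(1): bin-North already has 0, so the rest are out.
Only one bin left: nozzle ∈ bin-Green.

nozzle: bin-Green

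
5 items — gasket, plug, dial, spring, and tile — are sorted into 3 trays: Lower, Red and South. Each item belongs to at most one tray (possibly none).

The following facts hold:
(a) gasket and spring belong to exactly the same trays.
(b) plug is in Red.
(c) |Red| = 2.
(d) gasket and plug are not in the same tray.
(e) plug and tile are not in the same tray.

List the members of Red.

Red = {dial, plug}

From (b): plug ∈ Red.
(d): gasket ∉ Red.
(e): tile ∉ Red.
(a): spring matches gasket: spring ∉ Red.
(c): only 2 candidates remain for Red, so all are in.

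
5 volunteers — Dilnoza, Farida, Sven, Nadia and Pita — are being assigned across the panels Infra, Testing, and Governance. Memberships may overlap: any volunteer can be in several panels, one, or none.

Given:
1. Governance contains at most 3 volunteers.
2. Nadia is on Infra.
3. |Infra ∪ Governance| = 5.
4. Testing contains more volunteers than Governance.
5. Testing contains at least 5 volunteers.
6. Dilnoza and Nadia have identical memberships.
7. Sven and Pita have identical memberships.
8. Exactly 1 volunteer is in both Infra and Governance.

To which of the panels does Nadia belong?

Nadia: Infra, Testing

From (2): Nadia ∈ Infra.
(5): only 5 candidates remain for Testing, so all are in.
(6): Dilnoza matches Nadia: Dilnoza ∈ Infra.
Suppose Nadia ∈ Governance: no assignment then satisfies all the clues, so Nadia ∉ Governance.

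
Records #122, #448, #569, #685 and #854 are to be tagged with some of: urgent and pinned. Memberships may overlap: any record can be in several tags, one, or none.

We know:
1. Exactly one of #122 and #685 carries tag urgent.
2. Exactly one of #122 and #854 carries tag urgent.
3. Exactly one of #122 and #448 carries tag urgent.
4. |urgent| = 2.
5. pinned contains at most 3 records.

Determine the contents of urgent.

urgent = {#122, #569}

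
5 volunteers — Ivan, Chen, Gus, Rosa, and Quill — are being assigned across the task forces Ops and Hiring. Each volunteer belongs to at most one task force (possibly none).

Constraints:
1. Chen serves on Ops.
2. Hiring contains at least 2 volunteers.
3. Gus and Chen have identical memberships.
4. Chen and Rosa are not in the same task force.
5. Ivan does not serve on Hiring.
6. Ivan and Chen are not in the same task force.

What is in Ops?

Ops = {Chen, Gus}

From (1): Chen ∈ Ops.
From (5): Ivan ∉ Hiring.
(3): Gus matches Chen: Gus ∈ Ops.
(4): Rosa ∉ Ops.
(6): Ivan ∉ Ops.
(2): only 2 candidates remain for Hiring, so all are in.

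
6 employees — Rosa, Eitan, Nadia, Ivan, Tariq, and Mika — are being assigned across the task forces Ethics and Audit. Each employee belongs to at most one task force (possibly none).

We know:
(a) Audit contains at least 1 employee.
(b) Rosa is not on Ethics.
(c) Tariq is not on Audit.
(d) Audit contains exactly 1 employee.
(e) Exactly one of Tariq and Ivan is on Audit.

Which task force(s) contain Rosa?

Rosa: none

From (b): Rosa ∉ Ethics.
From (c): Tariq ∉ Audit.
(e) (exactly one): Ivan ∈ Audit.
(d): Audit already has 1, so the rest are out.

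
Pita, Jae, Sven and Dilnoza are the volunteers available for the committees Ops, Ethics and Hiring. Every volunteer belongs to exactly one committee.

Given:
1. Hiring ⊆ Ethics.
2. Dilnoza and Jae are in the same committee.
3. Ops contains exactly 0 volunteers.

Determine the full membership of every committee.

(3): Ops already has 0, so the rest are out.
Suppose Pita ∉ Ethics: no assignment then satisfies all the clues, so Pita ∈ Ethics.

Ops = {}; Ethics = {Dilnoza, Jae, Pita, Sven}; Hiring = {}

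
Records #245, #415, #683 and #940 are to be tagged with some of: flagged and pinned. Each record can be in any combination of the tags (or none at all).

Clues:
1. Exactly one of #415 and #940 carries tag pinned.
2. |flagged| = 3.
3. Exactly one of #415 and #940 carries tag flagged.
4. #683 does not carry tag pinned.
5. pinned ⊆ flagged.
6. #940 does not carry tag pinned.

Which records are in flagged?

flagged = {#245, #415, #683}

From (4): #683 ∉ pinned.
From (6): #940 ∉ pinned.
(1) (exactly one): #415 ∈ pinned.
(5) with #415 ∈ pinned: #415 ∈ flagged.
(3) (exactly one): #940 ∉ flagged.
(2): only 3 candidates remain for flagged, so all are in.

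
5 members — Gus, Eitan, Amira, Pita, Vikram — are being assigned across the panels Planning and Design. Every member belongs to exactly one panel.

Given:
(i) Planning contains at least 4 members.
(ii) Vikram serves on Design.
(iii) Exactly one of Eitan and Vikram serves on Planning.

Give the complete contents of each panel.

Planning = {Amira, Eitan, Gus, Pita}; Design = {Vikram}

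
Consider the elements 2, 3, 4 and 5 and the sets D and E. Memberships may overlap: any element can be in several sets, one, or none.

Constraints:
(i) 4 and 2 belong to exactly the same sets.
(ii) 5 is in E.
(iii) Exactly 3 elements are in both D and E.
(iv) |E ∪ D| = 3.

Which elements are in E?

From (ii): 5 ∈ E.
Suppose 2 ∉ E: no assignment then satisfies all the clues, so 2 ∈ E.

E = {2, 4, 5}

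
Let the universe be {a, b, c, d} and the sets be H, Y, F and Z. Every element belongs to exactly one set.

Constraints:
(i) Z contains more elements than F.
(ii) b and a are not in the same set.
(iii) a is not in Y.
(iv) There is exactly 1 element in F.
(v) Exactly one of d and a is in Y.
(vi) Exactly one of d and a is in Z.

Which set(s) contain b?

b: F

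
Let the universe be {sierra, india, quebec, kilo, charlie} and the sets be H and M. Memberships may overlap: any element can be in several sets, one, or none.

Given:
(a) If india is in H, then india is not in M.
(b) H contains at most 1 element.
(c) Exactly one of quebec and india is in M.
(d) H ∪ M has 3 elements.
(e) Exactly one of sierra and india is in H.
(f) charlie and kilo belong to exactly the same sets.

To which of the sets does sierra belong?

sierra: M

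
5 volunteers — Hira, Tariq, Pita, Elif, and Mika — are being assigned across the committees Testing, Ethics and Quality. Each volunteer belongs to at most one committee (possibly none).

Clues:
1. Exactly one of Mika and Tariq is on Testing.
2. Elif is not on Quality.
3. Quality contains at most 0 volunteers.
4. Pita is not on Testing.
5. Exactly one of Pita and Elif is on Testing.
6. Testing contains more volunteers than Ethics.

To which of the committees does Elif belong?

Elif: Testing

From (2): Elif ∉ Quality.
From (4): Pita ∉ Testing.
(3): Quality already has 0, so the rest are out.
(5) (exactly one): Elif ∈ Testing.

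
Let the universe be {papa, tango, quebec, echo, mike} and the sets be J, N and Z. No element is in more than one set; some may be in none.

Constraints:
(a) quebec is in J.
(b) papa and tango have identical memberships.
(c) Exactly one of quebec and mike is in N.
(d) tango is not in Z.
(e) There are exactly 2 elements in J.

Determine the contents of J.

J = {echo, quebec}

From (a): quebec ∈ J.
From (d): tango ∉ Z.
(b): papa matches tango: papa ∉ Z.
(c) (exactly one): mike ∈ N.
Suppose papa ∈ J: no assignment then satisfies all the clues, so papa ∉ J.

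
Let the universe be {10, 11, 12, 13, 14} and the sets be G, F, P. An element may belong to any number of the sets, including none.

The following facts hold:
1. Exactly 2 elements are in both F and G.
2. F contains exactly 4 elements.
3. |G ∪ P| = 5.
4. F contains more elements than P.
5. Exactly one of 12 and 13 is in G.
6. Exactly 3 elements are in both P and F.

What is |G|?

3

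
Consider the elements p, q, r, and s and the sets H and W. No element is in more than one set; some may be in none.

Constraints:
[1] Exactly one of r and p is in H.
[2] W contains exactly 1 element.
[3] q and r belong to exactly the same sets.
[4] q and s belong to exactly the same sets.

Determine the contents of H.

H = {q, r, s}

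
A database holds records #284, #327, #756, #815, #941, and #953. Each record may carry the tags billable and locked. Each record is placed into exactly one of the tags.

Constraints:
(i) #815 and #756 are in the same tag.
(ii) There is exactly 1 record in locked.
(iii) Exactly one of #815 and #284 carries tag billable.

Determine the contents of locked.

locked = {#284}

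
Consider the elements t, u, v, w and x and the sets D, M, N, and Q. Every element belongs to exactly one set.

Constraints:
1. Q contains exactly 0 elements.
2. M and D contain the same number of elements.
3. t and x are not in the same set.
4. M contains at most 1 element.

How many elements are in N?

3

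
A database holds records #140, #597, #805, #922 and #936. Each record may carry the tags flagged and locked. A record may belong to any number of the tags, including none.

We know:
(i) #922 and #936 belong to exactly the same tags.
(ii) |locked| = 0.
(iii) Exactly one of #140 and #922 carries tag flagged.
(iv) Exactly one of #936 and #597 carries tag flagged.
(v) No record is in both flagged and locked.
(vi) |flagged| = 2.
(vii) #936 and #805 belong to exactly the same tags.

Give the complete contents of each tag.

flagged = {#140, #597}; locked = {}

(ii): locked already has 0, so the rest are out.
Suppose #140 ∉ flagged: no assignment then satisfies all the clues, so #140 ∈ flagged.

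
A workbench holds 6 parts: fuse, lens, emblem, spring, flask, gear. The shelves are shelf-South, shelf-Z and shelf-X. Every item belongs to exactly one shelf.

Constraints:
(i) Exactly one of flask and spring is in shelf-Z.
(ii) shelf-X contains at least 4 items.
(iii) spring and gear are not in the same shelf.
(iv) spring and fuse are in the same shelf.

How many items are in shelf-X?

4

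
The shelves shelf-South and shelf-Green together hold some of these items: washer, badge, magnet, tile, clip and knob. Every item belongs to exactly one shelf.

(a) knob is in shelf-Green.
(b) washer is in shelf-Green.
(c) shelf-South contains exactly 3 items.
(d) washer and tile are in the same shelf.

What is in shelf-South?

From (a): knob ∈ shelf-Green.
From (b): washer ∈ shelf-Green.
(d): tile matches washer: tile ∉ shelf-South.
(d): tile matches washer: tile ∈ shelf-Green.
(c): only 3 candidates remain for shelf-South, so all are in.

shelf-South = {badge, clip, magnet}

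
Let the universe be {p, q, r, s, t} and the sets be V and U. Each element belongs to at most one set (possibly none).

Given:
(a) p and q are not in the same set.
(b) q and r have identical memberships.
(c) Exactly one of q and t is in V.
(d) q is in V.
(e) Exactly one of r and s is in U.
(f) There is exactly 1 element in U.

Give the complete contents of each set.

V = {q, r}; U = {s}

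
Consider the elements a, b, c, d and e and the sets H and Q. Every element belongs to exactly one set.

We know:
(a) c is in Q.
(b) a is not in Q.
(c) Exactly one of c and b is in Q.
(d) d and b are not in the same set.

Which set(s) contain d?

From (a): c ∈ Q.
From (b): a ∉ Q.
(c) (exactly one): b ∉ Q.
Only one set left: a ∈ H.
Only one set left: b ∈ H.
(d): d ∉ H.
Only one set left: d ∈ Q.

d: Q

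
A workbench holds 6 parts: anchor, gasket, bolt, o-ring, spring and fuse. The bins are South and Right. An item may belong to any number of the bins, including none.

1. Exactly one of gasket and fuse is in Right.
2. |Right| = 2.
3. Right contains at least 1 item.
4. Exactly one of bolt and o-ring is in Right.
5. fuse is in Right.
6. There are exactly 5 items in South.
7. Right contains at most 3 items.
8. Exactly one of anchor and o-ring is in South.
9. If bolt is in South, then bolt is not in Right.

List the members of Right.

Right = {fuse, o-ring}

From (5): fuse ∈ Right.
(1) (exactly one): gasket ∉ Right.
Suppose anchor ∈ Right: no assignment then satisfies all the clues, so anchor ∉ Right.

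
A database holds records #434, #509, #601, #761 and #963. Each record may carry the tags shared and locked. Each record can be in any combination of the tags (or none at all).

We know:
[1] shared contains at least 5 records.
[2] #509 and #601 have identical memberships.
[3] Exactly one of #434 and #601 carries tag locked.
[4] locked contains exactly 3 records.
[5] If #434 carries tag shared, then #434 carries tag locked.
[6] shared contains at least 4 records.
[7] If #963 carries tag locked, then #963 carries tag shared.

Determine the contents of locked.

locked = {#434, #761, #963}

(1): only 5 candidates remain for shared, so all are in.
(5): #434 ∈ locked.
(3) (exactly one): #601 ∉ locked.
(2): #509 matches #601: #509 ∉ locked.
(4): only 3 candidates remain for locked, so all are in.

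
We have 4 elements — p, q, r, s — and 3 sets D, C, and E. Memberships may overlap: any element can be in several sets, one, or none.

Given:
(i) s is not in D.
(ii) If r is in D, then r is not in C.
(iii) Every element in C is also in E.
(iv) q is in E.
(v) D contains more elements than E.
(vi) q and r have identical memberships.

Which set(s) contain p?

p: D

From (i): s ∉ D.
From (iv): q ∈ E.
(vi): r matches q: r ∈ E.
Suppose p ∉ D: no assignment then satisfies all the clues, so p ∈ D.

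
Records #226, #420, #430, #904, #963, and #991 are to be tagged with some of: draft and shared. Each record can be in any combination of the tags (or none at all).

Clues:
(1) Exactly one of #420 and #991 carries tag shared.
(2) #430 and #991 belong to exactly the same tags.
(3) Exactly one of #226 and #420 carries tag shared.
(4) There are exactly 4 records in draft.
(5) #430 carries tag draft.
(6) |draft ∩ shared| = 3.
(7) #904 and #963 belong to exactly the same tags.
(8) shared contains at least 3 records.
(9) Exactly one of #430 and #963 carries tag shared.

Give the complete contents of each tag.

draft = {#226, #420, #430, #991}; shared = {#226, #430, #991}

From (5): #430 ∈ draft.
(2): #991 matches #430: #991 ∈ draft.
Suppose #226 ∉ draft: no assignment then satisfies all the clues, so #226 ∈ draft.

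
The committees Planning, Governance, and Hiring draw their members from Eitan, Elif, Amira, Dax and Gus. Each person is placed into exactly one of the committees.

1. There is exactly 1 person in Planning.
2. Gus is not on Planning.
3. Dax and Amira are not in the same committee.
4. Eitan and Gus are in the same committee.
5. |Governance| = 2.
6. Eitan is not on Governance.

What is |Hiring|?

2

From (2): Gus ∉ Planning.
From (6): Eitan ∉ Governance.
(4): Eitan matches Gus: Eitan ∉ Planning.
(4): Gus matches Eitan: Gus ∉ Governance.
Only one committee left: Eitan ∈ Hiring.
Only one committee left: Gus ∈ Hiring.
Suppose Elif ∈ Planning: no assignment then satisfies all the clues, so Elif ∉ Planning.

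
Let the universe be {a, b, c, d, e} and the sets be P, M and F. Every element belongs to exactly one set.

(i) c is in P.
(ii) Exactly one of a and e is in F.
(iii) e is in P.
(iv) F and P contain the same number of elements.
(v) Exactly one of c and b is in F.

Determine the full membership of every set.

P = {c, e}; M = {d}; F = {a, b}

From (i): c ∈ P.
From (iii): e ∈ P.
(ii) (exactly one): a ∈ F.
(v) (exactly one): b ∈ F.
Suppose d ∈ P: no assignment then satisfies all the clues, so d ∉ P.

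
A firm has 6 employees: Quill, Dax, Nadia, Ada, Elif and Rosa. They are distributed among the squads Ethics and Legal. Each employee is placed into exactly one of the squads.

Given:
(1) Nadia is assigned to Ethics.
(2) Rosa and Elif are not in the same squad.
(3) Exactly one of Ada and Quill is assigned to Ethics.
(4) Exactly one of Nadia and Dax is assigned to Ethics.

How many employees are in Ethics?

3

From (1): Nadia ∈ Ethics.
(4) (exactly one): Dax ∉ Ethics.
Only one squad left: Dax ∈ Legal.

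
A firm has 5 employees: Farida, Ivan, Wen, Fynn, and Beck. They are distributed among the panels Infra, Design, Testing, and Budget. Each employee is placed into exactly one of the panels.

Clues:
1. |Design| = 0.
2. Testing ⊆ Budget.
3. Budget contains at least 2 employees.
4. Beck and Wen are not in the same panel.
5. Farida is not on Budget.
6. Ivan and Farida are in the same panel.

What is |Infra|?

From (5): Farida ∉ Budget.
(1): Design already has 0, so the rest are out.
(2) contrapositive: Farida ∉ Testing.
(6): Ivan matches Farida: Ivan ∉ Testing.
(6): Ivan matches Farida: Ivan ∉ Budget.
Only one panel left: Farida ∈ Infra.
Only one panel left: Ivan ∈ Infra.
Suppose Wen ∈ Testing: no assignment then satisfies all the clues, so Wen ∉ Testing.

3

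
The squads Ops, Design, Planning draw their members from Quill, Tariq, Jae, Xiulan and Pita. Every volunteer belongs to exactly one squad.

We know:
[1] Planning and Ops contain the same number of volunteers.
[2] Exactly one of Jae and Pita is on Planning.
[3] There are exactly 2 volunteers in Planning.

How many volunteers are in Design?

1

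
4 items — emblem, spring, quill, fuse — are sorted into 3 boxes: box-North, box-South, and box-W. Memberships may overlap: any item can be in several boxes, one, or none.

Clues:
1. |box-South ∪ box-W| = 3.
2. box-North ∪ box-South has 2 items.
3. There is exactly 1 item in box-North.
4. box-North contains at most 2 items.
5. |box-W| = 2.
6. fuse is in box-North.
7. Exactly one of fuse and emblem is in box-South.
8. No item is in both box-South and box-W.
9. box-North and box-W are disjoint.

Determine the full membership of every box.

From (6): fuse ∈ box-North.
(3): box-North already has 1, so the rest are out.
(9) (disjoint): fuse ∉ box-W.
Suppose emblem ∉ box-South: no assignment then satisfies all the clues, so emblem ∈ box-South.

box-North = {fuse}; box-South = {emblem}; box-W = {quill, spring}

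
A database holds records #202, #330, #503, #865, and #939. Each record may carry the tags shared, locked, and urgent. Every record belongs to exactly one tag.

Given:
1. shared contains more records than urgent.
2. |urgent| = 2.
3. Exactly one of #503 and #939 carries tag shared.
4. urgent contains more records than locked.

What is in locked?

locked = {}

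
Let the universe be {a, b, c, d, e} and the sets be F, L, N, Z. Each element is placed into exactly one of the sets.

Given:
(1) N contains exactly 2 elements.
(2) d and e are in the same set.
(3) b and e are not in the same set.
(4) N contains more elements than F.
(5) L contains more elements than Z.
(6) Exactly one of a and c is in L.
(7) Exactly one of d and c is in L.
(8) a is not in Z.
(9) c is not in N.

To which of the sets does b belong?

From (8): a ∉ Z.
From (9): c ∉ N.
Suppose b ∈ F: no assignment then satisfies all the clues, so b ∉ F.

b: L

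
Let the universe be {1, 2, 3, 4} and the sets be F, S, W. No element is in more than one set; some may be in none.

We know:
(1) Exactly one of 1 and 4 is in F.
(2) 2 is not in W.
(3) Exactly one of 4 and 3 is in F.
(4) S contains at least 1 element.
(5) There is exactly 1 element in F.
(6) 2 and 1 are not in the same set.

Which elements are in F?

F = {4}

From (2): 2 ∉ W.
Suppose 1 ∈ F: no assignment then satisfies all the clues, so 1 ∉ F.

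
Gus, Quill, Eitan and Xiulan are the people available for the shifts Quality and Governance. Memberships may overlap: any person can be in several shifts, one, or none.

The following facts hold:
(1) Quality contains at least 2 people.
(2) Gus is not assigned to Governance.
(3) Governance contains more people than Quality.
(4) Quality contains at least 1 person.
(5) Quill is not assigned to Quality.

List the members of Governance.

From (2): Gus ∉ Governance.
From (5): Quill ∉ Quality.
Suppose Quill ∉ Governance: no assignment then satisfies all the clues, so Quill ∈ Governance.

Governance = {Eitan, Quill, Xiulan}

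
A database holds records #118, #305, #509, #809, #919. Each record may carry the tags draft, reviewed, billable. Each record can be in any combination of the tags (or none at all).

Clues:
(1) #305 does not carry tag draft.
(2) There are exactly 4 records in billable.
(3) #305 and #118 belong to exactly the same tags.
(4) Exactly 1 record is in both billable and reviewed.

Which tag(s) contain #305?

#305: billable

From (1): #305 ∉ draft.
(3): #118 matches #305: #118 ∉ draft.
Suppose #305 ∈ reviewed: no assignment then satisfies all the clues, so #305 ∉ reviewed.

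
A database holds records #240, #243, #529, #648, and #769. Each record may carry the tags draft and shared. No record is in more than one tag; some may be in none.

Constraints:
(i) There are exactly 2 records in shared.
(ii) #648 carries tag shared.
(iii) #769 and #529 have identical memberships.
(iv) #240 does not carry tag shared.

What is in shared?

shared = {#243, #648}

From (ii): #648 ∈ shared.
From (iv): #240 ∉ shared.
Suppose #243 ∉ shared: no assignment then satisfies all the clues, so #243 ∈ shared.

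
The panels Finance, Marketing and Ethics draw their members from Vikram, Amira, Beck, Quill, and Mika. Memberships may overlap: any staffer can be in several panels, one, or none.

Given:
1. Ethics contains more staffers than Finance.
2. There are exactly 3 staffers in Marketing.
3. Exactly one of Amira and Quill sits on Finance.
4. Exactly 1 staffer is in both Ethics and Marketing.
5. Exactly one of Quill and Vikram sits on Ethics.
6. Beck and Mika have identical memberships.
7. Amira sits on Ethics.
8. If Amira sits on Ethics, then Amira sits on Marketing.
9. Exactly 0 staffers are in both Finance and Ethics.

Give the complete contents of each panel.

Finance = {Quill}; Marketing = {Amira, Beck, Mika}; Ethics = {Amira, Vikram}

From (7): Amira ∈ Ethics.
(8): Amira ∈ Marketing.
Suppose Vikram ∈ Finance: no assignment then satisfies all the clues, so Vikram ∉ Finance.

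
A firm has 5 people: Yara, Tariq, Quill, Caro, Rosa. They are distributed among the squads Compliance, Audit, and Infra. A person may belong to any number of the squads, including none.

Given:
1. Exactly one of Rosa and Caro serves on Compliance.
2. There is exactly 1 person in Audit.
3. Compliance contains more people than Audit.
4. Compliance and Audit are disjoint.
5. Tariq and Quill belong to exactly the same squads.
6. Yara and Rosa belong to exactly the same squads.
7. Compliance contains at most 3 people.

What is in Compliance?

Compliance = {Rosa, Yara}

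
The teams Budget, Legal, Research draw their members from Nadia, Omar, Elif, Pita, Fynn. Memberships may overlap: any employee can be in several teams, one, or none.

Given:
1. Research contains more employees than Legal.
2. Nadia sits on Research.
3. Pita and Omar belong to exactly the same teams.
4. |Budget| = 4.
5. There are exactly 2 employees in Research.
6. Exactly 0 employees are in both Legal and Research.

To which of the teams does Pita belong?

Pita: Budget

From (2): Nadia ∈ Research.
Suppose Pita ∉ Budget: no assignment then satisfies all the clues, so Pita ∈ Budget.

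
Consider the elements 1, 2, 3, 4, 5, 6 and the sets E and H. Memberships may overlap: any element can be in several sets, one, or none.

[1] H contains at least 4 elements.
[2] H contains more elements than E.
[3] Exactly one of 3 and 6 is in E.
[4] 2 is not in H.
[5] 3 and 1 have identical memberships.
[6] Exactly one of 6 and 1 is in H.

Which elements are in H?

From (4): 2 ∉ H.
Suppose 1 ∉ H: no assignment then satisfies all the clues, so 1 ∈ H.

H = {1, 3, 4, 5}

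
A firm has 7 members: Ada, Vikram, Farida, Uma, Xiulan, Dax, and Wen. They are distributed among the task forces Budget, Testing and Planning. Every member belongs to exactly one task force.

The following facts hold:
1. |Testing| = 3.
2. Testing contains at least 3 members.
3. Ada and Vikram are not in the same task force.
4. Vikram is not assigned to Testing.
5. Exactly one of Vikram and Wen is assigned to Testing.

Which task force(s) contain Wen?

Wen: Testing

From (4): Vikram ∉ Testing.
(5) (exactly one): Wen ∈ Testing.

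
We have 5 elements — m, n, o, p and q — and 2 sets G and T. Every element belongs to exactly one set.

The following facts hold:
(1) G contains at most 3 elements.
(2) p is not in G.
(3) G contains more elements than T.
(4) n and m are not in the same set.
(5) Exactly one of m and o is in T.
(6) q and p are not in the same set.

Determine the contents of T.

T = {m, p}

From (2): p ∉ G.
Only one set left: p ∈ T.
(6): q ∉ T.
Only one set left: q ∈ G.
Suppose m ∉ T: no assignment then satisfies all the clues, so m ∈ T.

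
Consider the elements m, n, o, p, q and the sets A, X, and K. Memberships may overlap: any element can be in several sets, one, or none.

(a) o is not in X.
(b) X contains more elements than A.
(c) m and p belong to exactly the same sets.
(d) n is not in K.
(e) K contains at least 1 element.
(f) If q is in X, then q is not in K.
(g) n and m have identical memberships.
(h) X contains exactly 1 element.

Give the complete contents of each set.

From (a): o ∉ X.
From (d): n ∉ K.
(g): m matches n: m ∉ K.
(c): p matches m: p ∉ K.
Suppose m ∈ A: no assignment then satisfies all the clues, so m ∉ A.

A = {}; X = {q}; K = {o}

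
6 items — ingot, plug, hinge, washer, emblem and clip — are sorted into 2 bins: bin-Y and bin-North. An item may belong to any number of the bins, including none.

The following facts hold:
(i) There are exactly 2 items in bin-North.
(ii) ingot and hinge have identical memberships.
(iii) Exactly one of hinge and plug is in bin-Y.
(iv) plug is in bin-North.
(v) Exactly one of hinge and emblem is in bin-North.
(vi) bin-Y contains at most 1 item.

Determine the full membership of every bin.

bin-Y = {plug}; bin-North = {emblem, plug}

From (iv): plug ∈ bin-North.
Suppose ingot ∈ bin-Y: no assignment then satisfies all the clues, so ingot ∉ bin-Y.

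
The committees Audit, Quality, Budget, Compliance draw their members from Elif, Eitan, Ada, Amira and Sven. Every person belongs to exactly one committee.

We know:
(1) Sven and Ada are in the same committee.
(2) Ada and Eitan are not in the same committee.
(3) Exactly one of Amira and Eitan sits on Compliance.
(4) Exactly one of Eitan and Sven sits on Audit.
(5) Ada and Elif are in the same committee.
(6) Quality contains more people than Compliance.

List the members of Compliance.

Compliance = {Amira}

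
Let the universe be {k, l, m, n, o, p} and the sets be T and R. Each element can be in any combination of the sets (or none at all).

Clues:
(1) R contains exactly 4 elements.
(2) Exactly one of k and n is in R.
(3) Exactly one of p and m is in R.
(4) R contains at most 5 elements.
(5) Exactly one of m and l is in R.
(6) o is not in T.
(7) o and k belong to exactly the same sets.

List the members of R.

R = {k, l, o, p}

From (6): o ∉ T.
(7): k matches o: k ∉ T.
Suppose k ∉ R: no assignment then satisfies all the clues, so k ∈ R.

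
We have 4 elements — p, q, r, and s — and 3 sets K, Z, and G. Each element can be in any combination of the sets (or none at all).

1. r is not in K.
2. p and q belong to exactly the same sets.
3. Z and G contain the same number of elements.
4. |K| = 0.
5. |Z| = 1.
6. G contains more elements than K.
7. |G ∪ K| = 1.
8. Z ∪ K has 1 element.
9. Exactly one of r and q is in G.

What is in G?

G = {r}

From (1): r ∉ K.
(4): K already has 0, so the rest are out.
Suppose p ∈ G: no assignment then satisfies all the clues, so p ∉ G.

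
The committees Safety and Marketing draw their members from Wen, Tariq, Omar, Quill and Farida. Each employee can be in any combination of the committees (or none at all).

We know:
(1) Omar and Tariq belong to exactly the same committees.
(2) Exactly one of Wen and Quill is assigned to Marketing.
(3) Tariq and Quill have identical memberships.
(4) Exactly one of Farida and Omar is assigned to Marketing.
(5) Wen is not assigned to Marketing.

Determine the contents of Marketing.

From (5): Wen ∉ Marketing.
(2) (exactly one): Quill ∈ Marketing.
(3): Tariq matches Quill: Tariq ∈ Marketing.
(1): Omar matches Tariq: Omar ∈ Marketing.
(4) (exactly one): Farida ∉ Marketing.

Marketing = {Omar, Quill, Tariq}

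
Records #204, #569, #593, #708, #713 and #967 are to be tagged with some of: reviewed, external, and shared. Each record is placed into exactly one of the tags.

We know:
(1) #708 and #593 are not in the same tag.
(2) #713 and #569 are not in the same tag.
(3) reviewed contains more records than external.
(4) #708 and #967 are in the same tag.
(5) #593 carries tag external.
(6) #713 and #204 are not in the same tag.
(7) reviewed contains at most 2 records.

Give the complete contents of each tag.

reviewed = {#204, #569}; external = {#593}; shared = {#708, #713, #967}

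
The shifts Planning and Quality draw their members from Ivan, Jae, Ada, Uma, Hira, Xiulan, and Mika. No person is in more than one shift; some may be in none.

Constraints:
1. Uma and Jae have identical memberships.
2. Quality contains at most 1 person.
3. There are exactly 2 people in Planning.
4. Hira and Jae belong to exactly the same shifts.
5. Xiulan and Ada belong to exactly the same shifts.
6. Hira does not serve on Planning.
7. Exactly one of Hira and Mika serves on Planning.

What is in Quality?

From (6): Hira ∉ Planning.
(4): Jae matches Hira: Jae ∉ Planning.
(7) (exactly one): Mika ∈ Planning.
(1): Uma matches Jae: Uma ∉ Planning.
Suppose Ivan ∈ Quality: no assignment then satisfies all the clues, so Ivan ∉ Quality.

Quality = {}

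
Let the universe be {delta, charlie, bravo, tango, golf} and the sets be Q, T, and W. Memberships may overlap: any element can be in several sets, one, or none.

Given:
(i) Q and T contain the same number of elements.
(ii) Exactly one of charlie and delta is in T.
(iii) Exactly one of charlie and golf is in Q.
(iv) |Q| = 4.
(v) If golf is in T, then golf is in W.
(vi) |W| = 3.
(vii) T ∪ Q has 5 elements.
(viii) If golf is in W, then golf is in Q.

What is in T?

T = {bravo, charlie, golf, tango}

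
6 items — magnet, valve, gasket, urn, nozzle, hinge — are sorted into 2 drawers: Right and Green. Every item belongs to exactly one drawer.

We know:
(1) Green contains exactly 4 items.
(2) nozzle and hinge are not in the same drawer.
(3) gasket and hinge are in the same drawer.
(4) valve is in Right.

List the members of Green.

Green = {gasket, hinge, magnet, urn}

From (4): valve ∈ Right.
Suppose magnet ∉ Green: no assignment then satisfies all the clues, so magnet ∈ Green.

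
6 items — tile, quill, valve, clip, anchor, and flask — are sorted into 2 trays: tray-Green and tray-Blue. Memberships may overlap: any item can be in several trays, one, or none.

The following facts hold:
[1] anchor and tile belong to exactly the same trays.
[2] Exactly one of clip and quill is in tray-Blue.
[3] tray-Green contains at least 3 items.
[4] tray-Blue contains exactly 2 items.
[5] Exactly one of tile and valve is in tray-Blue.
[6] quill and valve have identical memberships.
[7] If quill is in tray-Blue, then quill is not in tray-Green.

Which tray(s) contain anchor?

anchor: tray-Green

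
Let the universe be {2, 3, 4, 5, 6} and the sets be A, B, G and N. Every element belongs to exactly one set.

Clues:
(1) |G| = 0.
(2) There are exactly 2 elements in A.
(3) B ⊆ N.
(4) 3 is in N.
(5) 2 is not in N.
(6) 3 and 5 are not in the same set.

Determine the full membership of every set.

A = {2, 5}; B = {}; G = {}; N = {3, 4, 6}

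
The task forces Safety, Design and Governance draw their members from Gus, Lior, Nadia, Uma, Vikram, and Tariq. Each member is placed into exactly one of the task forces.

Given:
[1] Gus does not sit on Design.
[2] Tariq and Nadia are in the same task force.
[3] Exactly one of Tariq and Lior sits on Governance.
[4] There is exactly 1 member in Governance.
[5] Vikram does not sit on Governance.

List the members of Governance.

Governance = {Lior}

From (1): Gus ∉ Design.
From (5): Vikram ∉ Governance.
Suppose Gus ∈ Governance: no assignment then satisfies all the clues, so Gus ∉ Governance.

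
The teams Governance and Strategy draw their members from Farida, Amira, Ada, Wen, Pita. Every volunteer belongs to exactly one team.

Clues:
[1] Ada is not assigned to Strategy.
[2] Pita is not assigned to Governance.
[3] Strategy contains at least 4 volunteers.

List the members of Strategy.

From (1): Ada ∉ Strategy.
From (2): Pita ∉ Governance.
(3): only 4 candidates remain for Strategy, so all are in.
Only one team left: Ada ∈ Governance.

Strategy = {Amira, Farida, Pita, Wen}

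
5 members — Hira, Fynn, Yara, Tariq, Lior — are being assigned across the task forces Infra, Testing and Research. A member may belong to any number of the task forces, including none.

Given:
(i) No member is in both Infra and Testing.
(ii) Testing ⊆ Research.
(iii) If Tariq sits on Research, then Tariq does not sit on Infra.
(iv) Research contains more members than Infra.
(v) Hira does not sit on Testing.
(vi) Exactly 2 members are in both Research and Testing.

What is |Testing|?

2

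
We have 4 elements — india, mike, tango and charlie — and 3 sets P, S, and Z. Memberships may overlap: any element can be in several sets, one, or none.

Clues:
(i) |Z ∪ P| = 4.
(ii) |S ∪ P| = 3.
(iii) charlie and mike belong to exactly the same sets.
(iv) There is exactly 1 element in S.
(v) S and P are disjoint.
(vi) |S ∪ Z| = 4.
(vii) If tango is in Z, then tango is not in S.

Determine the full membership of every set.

P = {charlie, mike}; S = {india}; Z = {charlie, india, mike, tango}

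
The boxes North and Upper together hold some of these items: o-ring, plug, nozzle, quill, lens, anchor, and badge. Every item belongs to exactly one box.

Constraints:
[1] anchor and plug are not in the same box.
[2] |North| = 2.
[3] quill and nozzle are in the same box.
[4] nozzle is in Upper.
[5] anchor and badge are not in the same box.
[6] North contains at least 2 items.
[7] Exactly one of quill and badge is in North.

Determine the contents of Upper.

Upper = {anchor, lens, nozzle, o-ring, quill}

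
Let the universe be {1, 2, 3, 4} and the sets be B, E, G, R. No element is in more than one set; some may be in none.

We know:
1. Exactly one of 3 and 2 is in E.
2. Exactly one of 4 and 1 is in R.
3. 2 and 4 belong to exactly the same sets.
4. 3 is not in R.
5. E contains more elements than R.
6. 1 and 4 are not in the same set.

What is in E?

From (4): 3 ∉ R.
Suppose 1 ∈ E: no assignment then satisfies all the clues, so 1 ∉ E.

E = {2, 4}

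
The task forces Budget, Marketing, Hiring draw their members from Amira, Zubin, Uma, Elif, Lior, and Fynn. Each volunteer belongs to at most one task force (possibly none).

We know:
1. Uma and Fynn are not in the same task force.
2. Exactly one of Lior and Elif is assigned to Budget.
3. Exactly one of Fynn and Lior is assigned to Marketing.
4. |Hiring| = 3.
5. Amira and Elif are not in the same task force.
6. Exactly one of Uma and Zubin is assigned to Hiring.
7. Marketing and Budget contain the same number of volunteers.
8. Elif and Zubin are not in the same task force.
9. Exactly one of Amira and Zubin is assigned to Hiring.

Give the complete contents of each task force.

Budget = {Elif}; Marketing = {Fynn}; Hiring = {Amira, Lior, Uma}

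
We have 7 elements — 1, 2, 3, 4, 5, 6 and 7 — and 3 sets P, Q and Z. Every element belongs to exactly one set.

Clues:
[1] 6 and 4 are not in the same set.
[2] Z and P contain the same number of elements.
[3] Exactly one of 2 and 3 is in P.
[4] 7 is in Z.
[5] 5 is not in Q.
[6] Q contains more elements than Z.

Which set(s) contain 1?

1: Q

From (4): 7 ∈ Z.
From (5): 5 ∉ Q.
Suppose 1 ∈ P: no assignment then satisfies all the clues, so 1 ∉ P.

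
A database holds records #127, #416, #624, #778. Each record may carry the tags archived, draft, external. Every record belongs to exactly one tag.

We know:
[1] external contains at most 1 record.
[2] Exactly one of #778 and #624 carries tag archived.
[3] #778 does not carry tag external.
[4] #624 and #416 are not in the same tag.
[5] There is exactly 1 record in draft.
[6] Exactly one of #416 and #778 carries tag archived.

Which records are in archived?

From (3): #778 ∉ external.
Suppose #127 ∉ archived: no assignment then satisfies all the clues, so #127 ∈ archived.

archived = {#127, #778}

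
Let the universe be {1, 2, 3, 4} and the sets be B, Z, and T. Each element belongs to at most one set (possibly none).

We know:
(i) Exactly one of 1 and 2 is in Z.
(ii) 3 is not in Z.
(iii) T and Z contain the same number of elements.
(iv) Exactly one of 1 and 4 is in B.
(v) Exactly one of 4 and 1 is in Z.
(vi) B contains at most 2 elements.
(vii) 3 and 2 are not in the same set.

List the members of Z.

Z = {1}

From (ii): 3 ∉ Z.
Suppose 1 ∉ Z: no assignment then satisfies all the clues, so 1 ∈ Z.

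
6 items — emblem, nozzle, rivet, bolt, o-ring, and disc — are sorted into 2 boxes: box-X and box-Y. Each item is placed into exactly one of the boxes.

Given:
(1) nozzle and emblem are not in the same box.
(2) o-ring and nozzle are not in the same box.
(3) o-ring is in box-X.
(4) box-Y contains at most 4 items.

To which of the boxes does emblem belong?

emblem: box-X

From (3): o-ring ∈ box-X.
(2): nozzle ∉ box-X.
Only one box left: nozzle ∈ box-Y.
(1): emblem ∉ box-Y.
Only one box left: emblem ∈ box-X.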